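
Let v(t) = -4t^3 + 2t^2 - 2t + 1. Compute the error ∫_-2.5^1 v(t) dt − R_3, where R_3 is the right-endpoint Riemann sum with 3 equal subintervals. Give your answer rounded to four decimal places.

Exact integral: ∫_-2.5^1 v(t) dt ≈ 57.895833.
R_3 ≈ 17.629630.
Error ≈ 57.895833 − 17.629630 ≈ 40.2662.

40.2662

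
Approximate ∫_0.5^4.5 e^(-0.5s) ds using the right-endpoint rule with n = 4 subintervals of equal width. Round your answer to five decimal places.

1.03804

Δs = (4.5 − 0.5)/4 = 1.
Right endpoints: 1.5, 2.5, 3.5, 4.5.
f(1.5) ≈ 0.47237, f(2.5) ≈ 0.28650, f(3.5) ≈ 0.17377, f(4.5) ≈ 0.10540.
Sum = Δs · [f(1.5) + f(2.5) + f(3.5) + f(4.5)].
Sum ≈ 1.03804.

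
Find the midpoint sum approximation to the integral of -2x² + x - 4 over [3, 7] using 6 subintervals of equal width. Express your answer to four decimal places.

Δx = (7 − 3)/6 = 2/3.
Midpoints: 10/3, 4, 14/3, 16/3, 6, 20/3.
f(10/3) = -206/9, f(4) = -32, f(14/3) = -386/9, f(16/3) = -500/9, f(6) = -70, f(20/3) = -776/9.
Sum = Δx · [f(10/3) + f(4) + f(14/3) + ...].
Sum ≈ -206.3704.

-206.3704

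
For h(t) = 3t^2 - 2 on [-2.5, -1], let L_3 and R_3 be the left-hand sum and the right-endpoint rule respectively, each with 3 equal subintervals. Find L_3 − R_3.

L_3 = 15.75.
R_3 = 7.875.
L_3 − R_3 = 7.875.

7.875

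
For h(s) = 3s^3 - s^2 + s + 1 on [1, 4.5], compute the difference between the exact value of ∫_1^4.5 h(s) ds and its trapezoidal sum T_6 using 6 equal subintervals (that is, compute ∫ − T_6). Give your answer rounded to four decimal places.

Exact integral: ∫_1^4.5 h(s) ds ≈ 289.880208.
T_6 ≈ 294.594473.
Error ≈ 289.880208 − 294.594473 ≈ -4.7143.

-4.7143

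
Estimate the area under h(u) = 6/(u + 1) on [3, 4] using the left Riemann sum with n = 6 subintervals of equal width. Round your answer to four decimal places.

Δu = (4 − 3)/6 = 1/6.
Left endpoints: 3, 19/6, 10/3, 3.5, 11/3, 23/6.
h(3) = 1.5, h(19/6) = 1.44, h(10/3) = 18/13, h(3.5) = 4/3, h(11/3) = 9/7, h(23/6) = 36/29.
Sum = Δu · [h(3) + h(19/6) + h(10/3) + ...].
Sum ≈ 1.3642.

1.3642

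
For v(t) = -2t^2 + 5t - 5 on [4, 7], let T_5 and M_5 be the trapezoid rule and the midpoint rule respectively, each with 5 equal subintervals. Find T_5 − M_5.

-0.54

T_5 = -118.86.
M_5 = -118.32.
T_5 − M_5 = -0.54.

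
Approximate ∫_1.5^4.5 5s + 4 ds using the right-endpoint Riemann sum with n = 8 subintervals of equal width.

Δs = (4.5 − 1.5)/8 = 0.375.
Right endpoints: 1.875, 2.25, 2.625, 3, 3.375, 3.75, 4.125, 4.5.
f(1.875) = 13.375, f(2.25) = 15.25, f(2.625) = 17.125, f(3) = 19, f(3.375) = 20.875, f(3.75) = 22.75, f(4.125) = 24.625, f(4.5) = 26.5.
Sum = Δs · [f(1.875) + f(2.25) + f(2.625) + ...].
Sum = 59.8125.

59.8125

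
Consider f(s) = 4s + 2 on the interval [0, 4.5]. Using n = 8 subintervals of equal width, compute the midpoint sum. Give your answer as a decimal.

49.5

Δs = (4.5 − 0)/8 = 0.5625.
Midpoints: 0.28125, 0.84375, 1.40625, 1.96875, 2.53125, 3.09375, 3.65625, 4.21875.
f(0.28125) = 3.125, f(0.84375) = 5.375, f(1.40625) = 7.625, f(1.96875) = 9.875, f(2.53125) = 12.125, f(3.09375) = 14.375, f(3.65625) = 16.625, f(4.21875) = 18.875.
Sum = Δs · [f(0.28125) + f(0.84375) + f(1.40625) + ...].
Sum = 49.5.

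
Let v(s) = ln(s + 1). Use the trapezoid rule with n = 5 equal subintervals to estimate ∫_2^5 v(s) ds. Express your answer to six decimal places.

Δs = (5 − 2)/5 = 0.6.
v(2) ≈ 1.098612, v(2.6) ≈ 1.280934, v(3.2) ≈ 1.435085, v(3.8) ≈ 1.568616, v(4.4) ≈ 1.686399, v(5) ≈ 1.791759.
T_5 = (Δs/2)·[v(s_0) + 2v(s_1) + ... + 2v(s_{4}) + v(s_5)].
Sum ≈ 4.449731.

4.449731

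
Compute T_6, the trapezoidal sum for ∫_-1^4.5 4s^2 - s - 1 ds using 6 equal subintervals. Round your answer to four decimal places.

110.7894

Δs = (4.5 − (-1))/6 = 11/12.
f(-1) = 4, f(-1/12) = -8/9, f(5/6) = 17/18, f(1.75) = 9.5, f(8/3) = 223/9, f(43/12) = 421/9, f(4.5) = 75.5.
T_6 = (Δs/2)·[f(s_0) + 2f(s_1) + ... + 2f(s_{5}) + f(s_6)].
Sum ≈ 110.7894.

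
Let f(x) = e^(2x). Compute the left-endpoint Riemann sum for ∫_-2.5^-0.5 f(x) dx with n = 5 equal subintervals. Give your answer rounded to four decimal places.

0.1179

Δx = (-0.5 − (-2.5))/5 = 0.4.
Left endpoints: -2.5, -2.1, -1.7, -1.3, -0.9.
f(-2.5) ≈ 0.0067, f(-2.1) ≈ 0.0150, f(-1.7) ≈ 0.0334, f(-1.3) ≈ 0.0743, f(-0.9) ≈ 0.1653.
Sum = Δx · [f(-2.5) + f(-2.1) + f(-1.7) + f(-1.3) + f(-0.9)].
Sum ≈ 0.1179.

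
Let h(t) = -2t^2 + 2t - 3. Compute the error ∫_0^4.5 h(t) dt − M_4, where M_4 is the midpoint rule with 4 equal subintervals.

Exact integral: ∫_0^4.5 h(t) dt = -54.
M_4 = -53.05078125.
Error = -54 − (-53.05078125) = -0.94921875.

-0.94921875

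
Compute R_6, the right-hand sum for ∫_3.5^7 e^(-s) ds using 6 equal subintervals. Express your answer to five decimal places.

Δs = (7 − 3.5)/6 = 7/12.
Right endpoints: 49/12, 14/3, 5.25, 35/6, 77/12, 7.
f(49/12) ≈ 0.01685, f(14/3) ≈ 0.00940, f(5.25) ≈ 0.00525, f(35/6) ≈ 0.00293, f(77/12) ≈ 0.00163, f(7) ≈ 0.00091.
Sum = Δs · [f(49/12) + f(14/3) + f(5.25) + ...].
Sum ≈ 0.02157.

0.02157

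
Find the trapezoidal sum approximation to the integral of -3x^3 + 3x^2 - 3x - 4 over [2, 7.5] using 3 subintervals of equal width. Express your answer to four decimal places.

-2170.0174

Δx = (7.5 − 2)/3 = 11/6.
f(2) = -22, f(23/6) = -10109/72, f(17/3) = -4235/9, f(7.5) = -1123.375.
T_3 = (Δx/2)·[f(x_0) + 2f(x_1) + 2f(x_2) + f(x_3)].
Sum ≈ -2170.0174.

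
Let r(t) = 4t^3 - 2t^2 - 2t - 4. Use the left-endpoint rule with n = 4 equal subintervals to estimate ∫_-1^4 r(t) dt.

60

Δt = (4 − (-1))/4 = 1.25.
Left endpoints: -1, 0.25, 1.5, 2.75.
r(-1) = -8, r(0.25) = -4.5625, r(1.5) = 2, r(2.75) = 58.5625.
Sum = Δt · [r(-1) + r(0.25) + r(1.5) + r(2.75)].
Sum = 60.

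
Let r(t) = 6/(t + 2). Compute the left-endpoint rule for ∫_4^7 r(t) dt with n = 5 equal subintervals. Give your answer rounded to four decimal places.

Δt = (7 − 4)/5 = 0.6.
Left endpoints: 4, 4.6, 5.2, 5.8, 6.4.
r(4) = 1, r(4.6) = 10/11, r(5.2) = 5/6, r(5.8) = 10/13, r(6.4) = 5/7.
Sum = Δt · [r(4) + r(4.6) + r(5.2) + r(5.8) + r(6.4)].
Sum ≈ 2.5356.

2.5356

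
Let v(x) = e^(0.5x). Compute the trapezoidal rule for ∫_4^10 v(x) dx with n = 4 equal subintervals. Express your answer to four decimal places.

295.1469

Δx = (10 − 4)/4 = 1.5.
v(4) ≈ 7.3891, v(5.5) ≈ 15.6426, v(7) ≈ 33.1155, v(8.5) ≈ 70.1054, v(10) ≈ 148.4132.
T_4 = (Δx/2)·[v(x_0) + 2v(x_1) + 2v(x_2) + 2v(x_3) + v(x_4)].
Sum ≈ 295.1469.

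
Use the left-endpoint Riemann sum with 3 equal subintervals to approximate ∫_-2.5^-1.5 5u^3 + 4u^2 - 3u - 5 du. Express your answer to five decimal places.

Δu = (-1.5 − (-2.5))/3 = 1/3.
Left endpoints: -2.5, -13/6, -11/6.
f(-2.5) = -50.625, f(-13/6) = -6605/216, f(-11/6) = -3643/216.
Sum = Δu · [f(-2.5) + f(-13/6) + f(-11/6)].
Sum ≈ -32.68981.

-32.68981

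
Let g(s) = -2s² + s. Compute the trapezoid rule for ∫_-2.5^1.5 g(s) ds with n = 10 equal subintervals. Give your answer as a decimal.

-14.88

Δs = (1.5 − (-2.5))/10 = 0.4.
g(-2.5) = -15, g(-2.1) = -10.92, g(-1.7) = -7.48, g(-1.3) = -4.68, g(-0.9) = -2.52, g(-0.5) = -1, g(-0.1) = -0.12, g(0.3) = 0.12, g(0.7) = -0.28, g(1.1) = -1.32, g(1.5) = -3.
T_10 = (Δs/2)·[g(s_0) + 2g(s_1) + ... + 2g(s_{9}) + g(s_10)].
Sum = -14.88.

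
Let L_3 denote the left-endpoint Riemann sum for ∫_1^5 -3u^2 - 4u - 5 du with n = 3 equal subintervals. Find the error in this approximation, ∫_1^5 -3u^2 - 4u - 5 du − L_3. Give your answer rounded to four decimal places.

-55.1111

Exact integral: ∫_1^5 f(u) du = -192.
L_3 ≈ -136.888889.
Error ≈ -192 − (-136.888889) ≈ -55.1111.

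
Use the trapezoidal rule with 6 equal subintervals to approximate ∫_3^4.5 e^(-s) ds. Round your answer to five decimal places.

0.03888

Δs = (4.5 − 3)/6 = 0.25.
f(3) ≈ 0.04979, f(3.25) ≈ 0.03877, f(3.5) ≈ 0.03020, f(3.75) ≈ 0.02352, f(4) ≈ 0.01832, f(4.25) ≈ 0.01426, f(4.5) ≈ 0.01111.
T_6 = (Δs/2)·[f(s_0) + 2f(s_1) + ... + 2f(s_{5}) + f(s_6)].
Sum ≈ 0.03888.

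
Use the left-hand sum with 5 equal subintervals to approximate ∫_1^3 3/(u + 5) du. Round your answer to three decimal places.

Δu = (3 − 1)/5 = 0.4.
Left endpoints: 1, 1.4, 1.8, 2.2, 2.6.
f(1) = 0.5, f(1.4) = 0.46875, f(1.8) = 15/34, f(2.2) = 5/12, f(2.6) = 15/38.
Sum = Δu · [f(1) + f(1.4) + f(1.8) + f(2.2) + f(2.6)].
Sum ≈ 0.889.

0.889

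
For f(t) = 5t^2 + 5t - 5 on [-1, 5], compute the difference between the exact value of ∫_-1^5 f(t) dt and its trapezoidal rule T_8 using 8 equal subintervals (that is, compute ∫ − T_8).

-2.8125

Exact integral: ∫_-1^5 f(t) dt = 240.
T_8 = 242.8125.
Error = 240 − 242.8125 = -2.8125.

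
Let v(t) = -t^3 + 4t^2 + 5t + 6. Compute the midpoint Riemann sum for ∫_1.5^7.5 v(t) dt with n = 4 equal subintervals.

-50.0625

Δt = (7.5 − 1.5)/4 = 1.5.
Midpoints: 2.25, 3.75, 5.25, 6.75.
v(2.25) = 26.109375, v(3.75) = 28.265625, v(5.25) = -2.203125, v(6.75) = -85.546875.
Sum = Δt · [v(2.25) + v(3.75) + v(5.25) + v(6.75)].
Sum = -50.0625.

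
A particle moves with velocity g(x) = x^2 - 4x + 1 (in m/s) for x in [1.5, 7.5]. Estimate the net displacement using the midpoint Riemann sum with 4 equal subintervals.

36.375

Δx = (7.5 − 1.5)/4 = 1.5.
Midpoints: 2.25, 3.75, 5.25, 6.75.
g(2.25) = -2.9375, g(3.75) = 0.0625, g(5.25) = 7.5625, g(6.75) = 19.5625.
Sum = Δx · [g(2.25) + g(3.75) + g(5.25) + g(6.75)].
Sum = 36.375.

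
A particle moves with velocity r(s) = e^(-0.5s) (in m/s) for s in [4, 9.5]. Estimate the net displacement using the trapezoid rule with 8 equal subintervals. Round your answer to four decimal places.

Δs = (9.5 − 4)/8 = 0.6875.
r(4) ≈ 0.1353, r(4.6875) ≈ 0.0960, r(5.375) ≈ 0.0681, r(6.0625) ≈ 0.0483, r(6.75) ≈ 0.0342, r(7.4375) ≈ 0.0243, r(8.125) ≈ 0.0172, r(8.8125) ≈ 0.0122, r(9.5) ≈ 0.0087.
T_8 = (Δs/2)·[r(s_0) + 2r(s_1) + ... + 2r(s_{7}) + r(s_8)].
Sum ≈ 0.2559.

0.2559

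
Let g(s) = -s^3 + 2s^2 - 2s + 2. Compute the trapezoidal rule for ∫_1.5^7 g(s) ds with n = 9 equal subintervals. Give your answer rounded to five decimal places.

-411.99781

Δs = (7 − 1.5)/9 = 11/18.
g(1.5) = 0.125, g(19/9) = -1981/729, g(49/18) = -51301/5832, g(10/3) = -526/27, g(71/18) = -210779/5832, g(41/9) = -43847/729, g(31/6) = -20059/216, g(52/9) = -98902/729, g(115/18) = -1107631/5832, g(7) = -257.
T_9 = (Δs/2)·[g(s_0) + 2g(s_1) + ... + 2g(s_{8}) + g(s_9)].
Sum ≈ -411.99781.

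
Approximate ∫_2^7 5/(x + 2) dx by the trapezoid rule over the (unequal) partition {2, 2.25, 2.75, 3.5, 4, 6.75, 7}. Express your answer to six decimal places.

Subinterval widths: 0.25, 0.5, 0.75, 0.5, 2.75, 0.25.
f(2) = 1.25, f(2.25) = 20/17, f(2.75) = 20/19, f(3.5) = 10/11, f(4) = 5/6, f(6.75) = 4/7, f(7) = 5/9.
On each subinterval the trapezoid contributes (Δx_i/2)·[f(x_{i-1}) + f(x_i)].
Sum ≈ 4.104257.

4.104257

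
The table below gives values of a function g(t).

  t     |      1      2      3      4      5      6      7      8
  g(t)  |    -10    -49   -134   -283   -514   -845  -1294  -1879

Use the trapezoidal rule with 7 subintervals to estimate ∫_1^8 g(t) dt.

-4063.5

Δt = 1.
T_7 = (1/2)·[(-10) + 2·(-49) + 2·(-134) + 2·(-283) + 2·(-514) + 2·(-845) + 2·(-1294) + (-1879)] = -4063.5.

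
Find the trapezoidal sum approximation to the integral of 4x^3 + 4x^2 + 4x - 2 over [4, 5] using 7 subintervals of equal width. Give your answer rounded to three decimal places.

Δx = (5 − 4)/7 = 1/7.
f(4) = 334, f(29/7) = 126102/343, f(30/7) = 138394/343, f(31/7) = 151462/343, f(32/7) = 165330/343, f(33/7) = 180022/343, f(34/7) = 195562/343, f(5) = 618.
T_7 = (Δx/2)·[f(x_0) + 2f(x_1) + ... + 2f(x_{6}) + f(x_7)].
Sum ≈ 466.531.

466.531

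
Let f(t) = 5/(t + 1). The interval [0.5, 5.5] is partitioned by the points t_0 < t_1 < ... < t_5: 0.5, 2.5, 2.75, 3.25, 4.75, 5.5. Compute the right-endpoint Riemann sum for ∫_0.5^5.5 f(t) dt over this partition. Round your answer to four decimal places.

Subinterval widths: 2, 0.25, 0.5, 1.5, 0.75.
Right endpoints: 2.5, 2.75, 3.25, 4.75, 5.5.
f(2.5) = 10/7, f(2.75) = 4/3, f(3.25) = 20/17, f(4.75) = 20/23, f(5.5) = 10/13.
Sum = Σ Δt_i · f(t_i).
Sum ≈ 5.6600.

5.6600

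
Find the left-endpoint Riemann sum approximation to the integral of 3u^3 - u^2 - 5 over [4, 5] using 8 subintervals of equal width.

240.64453125

Δu = (5 − 4)/8 = 0.125.
Left endpoints: 4, 4.125, 4.25, 4.375, 4.5, 4.625, 4.75, 4.875.
f(4) = 171, f(4.125) = 96539/512, f(4.25) = 207.234375, f(4.375) = 116265/512, f(4.5) = 248.125, f(4.625) = 138447/512, f(4.75) = 293.953125, f(4.875) = 163229/512.
Sum = Δu · [f(4) + f(4.125) + f(4.25) + ...].
Sum = 240.64453125.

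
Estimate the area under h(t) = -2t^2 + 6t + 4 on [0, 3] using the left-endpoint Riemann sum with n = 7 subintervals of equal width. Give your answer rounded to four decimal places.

20.8163

Δt = (3 − 0)/7 = 3/7.
Left endpoints: 0, 3/7, 6/7, 9/7, 12/7, 15/7, 18/7.
h(0) = 4, h(3/7) = 304/49, h(6/7) = 376/49, h(9/7) = 412/49, h(12/7) = 412/49, h(15/7) = 376/49, h(18/7) = 304/49.
Sum = Δt · [h(0) + h(3/7) + h(6/7) + ...].
Sum ≈ 20.8163.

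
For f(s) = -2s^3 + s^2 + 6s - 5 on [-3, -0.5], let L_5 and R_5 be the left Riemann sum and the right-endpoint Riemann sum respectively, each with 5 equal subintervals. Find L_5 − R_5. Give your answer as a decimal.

L_5 = 23.75.
R_5 = 0.
L_5 − R_5 = 23.75.

23.75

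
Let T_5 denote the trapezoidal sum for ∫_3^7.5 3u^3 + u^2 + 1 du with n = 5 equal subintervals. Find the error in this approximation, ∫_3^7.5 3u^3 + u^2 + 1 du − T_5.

-29.311875

Exact integral: ∫_3^7.5 f(u) du = 2448.421875.
T_5 = 2477.73375.
Error = 2448.421875 − 2477.73375 = -29.311875.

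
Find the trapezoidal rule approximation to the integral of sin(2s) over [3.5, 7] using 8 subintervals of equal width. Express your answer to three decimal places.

Δs = (7 − 3.5)/8 = 0.4375.
f(3.5) ≈ 0.657, f(3.9375) ≈ 1.000, f(4.375) ≈ 0.625, f(4.8125) ≈ -0.199, f(5.25) ≈ -0.880, f(5.6875) ≈ -0.929, f(6.125) ≈ -0.311, f(6.5625) ≈ 0.530, f(7) ≈ 0.991.
T_8 = (Δs/2)·[f(s_0) + 2f(s_1) + ... + 2f(s_{7}) + f(s_8)].
Sum ≈ 0.289.

0.289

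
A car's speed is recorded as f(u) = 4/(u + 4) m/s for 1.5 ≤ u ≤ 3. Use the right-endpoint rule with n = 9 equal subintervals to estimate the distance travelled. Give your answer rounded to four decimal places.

Δu = (3 − 1.5)/9 = 1/6.
Right endpoints: 5/3, 11/6, 2, 13/6, 7/3, 2.5, 8/3, 17/6, 3.
f(5/3) = 12/17, f(11/6) = 24/35, f(2) = 2/3, f(13/6) = 24/37, f(7/3) = 12/19, f(2.5) = 8/13, f(8/3) = 0.6, f(17/6) = 24/41, f(3) = 4/7.
Sum = Δu · [f(5/3) + f(11/6) + f(2) + ...].
Sum ≈ 0.9518.

0.9518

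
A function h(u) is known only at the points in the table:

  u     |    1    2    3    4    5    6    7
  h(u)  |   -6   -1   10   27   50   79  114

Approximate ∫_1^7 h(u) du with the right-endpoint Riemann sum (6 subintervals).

279

Δu = 1.
Sum = 1·[(-1) + 10 + 27 + 50 + 79 + 114] = 279.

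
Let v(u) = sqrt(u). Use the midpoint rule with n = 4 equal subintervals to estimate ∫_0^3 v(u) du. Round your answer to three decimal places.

3.497

Δu = (3 − 0)/4 = 0.75.
Midpoints: 0.375, 1.125, 1.875, 2.625.
v(0.375) ≈ 0.612, v(1.125) ≈ 1.061, v(1.875) ≈ 1.369, v(2.625) ≈ 1.620.
Sum = Δu · [v(0.375) + v(1.125) + v(1.875) + v(2.625)].
Sum ≈ 3.497.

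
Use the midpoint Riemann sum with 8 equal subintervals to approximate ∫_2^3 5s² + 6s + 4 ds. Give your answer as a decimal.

50.66015625

Δs = (3 − 2)/8 = 0.125.
Midpoints: 2.0625, 2.1875, 2.3125, 2.4375, 2.5625, 2.6875, 2.8125, 2.9375.
f(2.0625) = 37.64453125, f(2.1875) = 41.05078125, f(2.3125) = 44.61328125, f(2.4375) = 48.33203125, f(2.5625) = 52.20703125, f(2.6875) = 56.23828125, f(2.8125) = 60.42578125, f(2.9375) = 64.76953125.
Sum = Δs · [f(2.0625) + f(2.1875) + f(2.3125) + ...].
Sum = 50.66015625.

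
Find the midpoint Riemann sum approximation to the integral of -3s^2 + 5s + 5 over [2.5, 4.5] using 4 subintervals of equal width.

Δs = (4.5 − 2.5)/4 = 0.5.
Midpoints: 2.75, 3.25, 3.75, 4.25.
f(2.75) = -3.9375, f(3.25) = -10.4375, f(3.75) = -18.4375, f(4.25) = -27.9375.
Sum = Δs · [f(2.75) + f(3.25) + f(3.75) + f(4.25)].
Sum = -30.375.

-30.375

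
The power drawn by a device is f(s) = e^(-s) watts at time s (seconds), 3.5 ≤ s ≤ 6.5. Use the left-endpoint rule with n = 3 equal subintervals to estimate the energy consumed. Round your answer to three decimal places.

0.045

Δs = (6.5 − 3.5)/3 = 1.
Left endpoints: 3.5, 4.5, 5.5.
f(3.5) ≈ 0.030, f(4.5) ≈ 0.011, f(5.5) ≈ 0.004.
Sum = Δs · [f(3.5) + f(4.5) + f(5.5)].
Sum ≈ 0.045.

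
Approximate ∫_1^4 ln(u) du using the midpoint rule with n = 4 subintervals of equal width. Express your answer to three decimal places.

Δu = (4 − 1)/4 = 0.75.
Midpoints: 1.375, 2.125, 2.875, 3.625.
f(1.375) ≈ 0.318, f(2.125) ≈ 0.754, f(2.875) ≈ 1.056, f(3.625) ≈ 1.288.
Sum = Δu · [f(1.375) + f(2.125) + f(2.875) + f(3.625)].
Sum ≈ 2.562.

2.562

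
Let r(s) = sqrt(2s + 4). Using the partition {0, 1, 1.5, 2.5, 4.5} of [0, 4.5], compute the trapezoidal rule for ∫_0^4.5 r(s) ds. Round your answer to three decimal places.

Subinterval widths: 1, 0.5, 1, 2.
r(0) ≈ 2.000, r(1) ≈ 2.449, r(1.5) ≈ 2.646, r(2.5) ≈ 3.000, r(4.5) ≈ 3.606.
On each subinterval the trapezoid contributes (Δs_i/2)·[r(s_{i-1}) + r(s_i)].
Sum ≈ 12.927.

12.927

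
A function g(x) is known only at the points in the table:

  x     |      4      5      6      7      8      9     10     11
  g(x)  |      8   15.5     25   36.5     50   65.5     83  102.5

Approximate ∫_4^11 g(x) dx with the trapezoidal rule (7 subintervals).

330.75

Δx = 1.
T_7 = (1/2)·[8 + 2·15.5 + 2·25 + 2·36.5 + 2·50 + 2·65.5 + 2·83 + 102.5] = 330.75.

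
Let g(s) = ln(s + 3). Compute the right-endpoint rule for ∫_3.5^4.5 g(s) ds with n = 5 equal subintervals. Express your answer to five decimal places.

1.95930

Δs = (4.5 − 3.5)/5 = 0.2.
Right endpoints: 3.7, 3.9, 4.1, 4.3, 4.5.
g(3.7) ≈ 1.90211, g(3.9) ≈ 1.93152, g(4.1) ≈ 1.96009, g(4.3) ≈ 1.98787, g(4.5) ≈ 2.01490.
Sum = Δs · [g(3.7) + g(3.9) + g(4.1) + g(4.3) + g(4.5)].
Sum ≈ 1.95930.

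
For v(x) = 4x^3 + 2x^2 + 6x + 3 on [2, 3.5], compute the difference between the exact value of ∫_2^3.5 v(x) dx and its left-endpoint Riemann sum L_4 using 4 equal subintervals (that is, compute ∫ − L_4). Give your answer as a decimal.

Exact integral: ∫_2^3.5 v(x) dx = 186.5625.
L_4 = 156.85546875.
Error = 186.5625 − 156.85546875 = 29.70703125.

29.70703125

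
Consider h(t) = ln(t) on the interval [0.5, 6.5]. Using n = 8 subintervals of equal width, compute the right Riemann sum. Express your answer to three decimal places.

7.394

Δt = (6.5 − 0.5)/8 = 0.75.
Right endpoints: 1.25, 2, 2.75, 3.5, 4.25, 5, 5.75, 6.5.
h(1.25) ≈ 0.223, h(2) ≈ 0.693, h(2.75) ≈ 1.012, h(3.5) ≈ 1.253, h(4.25) ≈ 1.447, h(5) ≈ 1.609, h(5.75) ≈ 1.749, h(6.5) ≈ 1.872.
Sum = Δt · [h(1.25) + h(2) + h(2.75) + ...].
Sum ≈ 7.394.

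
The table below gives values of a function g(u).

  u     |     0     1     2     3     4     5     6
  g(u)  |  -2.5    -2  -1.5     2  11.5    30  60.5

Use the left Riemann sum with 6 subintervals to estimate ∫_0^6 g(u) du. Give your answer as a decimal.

37.5

Δu = 1.
Sum = 1·[(-2.5) + (-2) + (-1.5) + 2 + 11.5 + 30] = 37.5.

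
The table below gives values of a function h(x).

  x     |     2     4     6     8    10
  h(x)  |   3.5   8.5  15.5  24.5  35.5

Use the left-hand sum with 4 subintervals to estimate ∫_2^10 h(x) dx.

Δx = 2.
Sum = 2·[3.5 + 8.5 + 15.5 + 24.5] = 104.

104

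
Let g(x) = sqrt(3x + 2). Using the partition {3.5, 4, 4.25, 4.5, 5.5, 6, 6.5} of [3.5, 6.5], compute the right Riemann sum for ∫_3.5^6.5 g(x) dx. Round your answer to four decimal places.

Subinterval widths: 0.5, 0.25, 0.25, 1, 0.5, 0.5.
Right endpoints: 4, 4.25, 4.5, 5.5, 6, 6.5.
g(4) ≈ 3.7417, g(4.25) ≈ 3.8406, g(4.5) ≈ 3.9370, g(5.5) ≈ 4.3012, g(6) ≈ 4.4721, g(6.5) ≈ 4.6368.
Sum = Σ Δx_i · g(x_i).
Sum ≈ 12.6709.

12.6709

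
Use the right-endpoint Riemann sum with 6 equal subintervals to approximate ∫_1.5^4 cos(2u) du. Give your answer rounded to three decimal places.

Δu = (4 − 1.5)/6 = 5/12.
Right endpoints: 23/12, 7/3, 2.75, 19/6, 43/12, 4.
f(23/12) ≈ -0.770, f(7/3) ≈ -0.046, f(2.75) ≈ 0.709, f(19/6) ≈ 0.999, f(43/12) ≈ 0.634, f(4) ≈ -0.146.
Sum = Δu · [f(23/12) + f(7/3) + f(2.75) + ...].
Sum ≈ 0.575.

0.575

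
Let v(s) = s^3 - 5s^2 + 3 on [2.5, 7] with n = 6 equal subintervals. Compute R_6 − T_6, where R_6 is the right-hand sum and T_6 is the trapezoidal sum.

R_6 = 104.87109375.
T_6 = 62.26171875.
R_6 − T_6 = 42.609375.

42.609375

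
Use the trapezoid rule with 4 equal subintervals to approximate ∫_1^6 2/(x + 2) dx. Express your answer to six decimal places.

Δx = (6 − 1)/4 = 1.25.
f(1) = 2/3, f(2.25) = 8/17, f(3.5) = 4/11, f(4.75) = 8/27, f(6) = 0.25.
T_4 = (Δx/2)·[f(x_0) + 2f(x_1) + 2f(x_2) + 2f(x_3) + f(x_4)].
Sum ≈ 1.986068.

1.986068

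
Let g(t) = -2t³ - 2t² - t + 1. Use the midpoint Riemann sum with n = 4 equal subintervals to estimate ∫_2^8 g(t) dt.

-2364

Δt = (8 − 2)/4 = 1.5.
Midpoints: 2.75, 4.25, 5.75, 7.25.
g(2.75) = -58.46875, g(4.25) = -192.90625, g(5.75) = -451.09375, g(7.25) = -873.53125.
Sum = Δt · [g(2.75) + g(4.25) + g(5.75) + g(7.25)].
Sum = -2364.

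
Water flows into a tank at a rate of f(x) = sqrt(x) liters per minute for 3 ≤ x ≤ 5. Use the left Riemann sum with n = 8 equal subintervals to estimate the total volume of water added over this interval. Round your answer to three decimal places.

3.926

Δx = (5 − 3)/8 = 0.25.
Left endpoints: 3, 3.25, 3.5, 3.75, 4, 4.25, 4.5, 4.75.
f(3) ≈ 1.732, f(3.25) ≈ 1.803, f(3.5) ≈ 1.871, f(3.75) ≈ 1.936, f(4) ≈ 2.000, f(4.25) ≈ 2.062, f(4.5) ≈ 2.121, f(4.75) ≈ 2.179.
Sum = Δx · [f(3) + f(3.25) + f(3.5) + ...].
Sum ≈ 3.926.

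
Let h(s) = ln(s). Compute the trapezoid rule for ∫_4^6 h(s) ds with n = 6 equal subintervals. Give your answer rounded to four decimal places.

Δs = (6 − 4)/6 = 1/3.
h(4) ≈ 1.3863, h(13/3) ≈ 1.4663, h(14/3) ≈ 1.5404, h(5) ≈ 1.6094, h(16/3) ≈ 1.6740, h(17/3) ≈ 1.7346, h(6) ≈ 1.7918.
T_6 = (Δs/2)·[h(s_0) + 2h(s_1) + ... + 2h(s_{5}) + h(s_6)].
Sum ≈ 3.2046.

3.2046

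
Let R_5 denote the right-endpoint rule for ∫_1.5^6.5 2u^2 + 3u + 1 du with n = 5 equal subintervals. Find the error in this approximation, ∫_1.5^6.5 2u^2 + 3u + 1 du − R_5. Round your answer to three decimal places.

-49.167

Exact integral: ∫_1.5^6.5 f(u) du ≈ 245.83333.
R_5 = 295.
Error ≈ 245.83333 − 295 ≈ -49.167.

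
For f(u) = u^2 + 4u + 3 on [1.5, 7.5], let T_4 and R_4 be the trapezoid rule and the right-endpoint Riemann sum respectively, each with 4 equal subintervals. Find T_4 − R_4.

T_4 = 267.75.
R_4 = 326.25.
T_4 − R_4 = -58.5.

-58.5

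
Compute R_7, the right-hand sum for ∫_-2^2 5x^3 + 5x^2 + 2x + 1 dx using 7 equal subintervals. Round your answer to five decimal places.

56.89796

Δx = (2 − (-2))/7 = 4/7.
Right endpoints: -10/7, -6/7, -2/7, 2/7, 6/7, 10/7, 2.
f(-10/7) = -2137/343, f(-6/7) = -65/343, f(-2/7) = 247/343, f(2/7) = 719/343, f(6/7) = 3271/343, f(10/7) = 9823/343, f(2) = 65.
Sum = Δx · [f(-10/7) + f(-6/7) + f(-2/7) + ...].
Sum ≈ 56.89796.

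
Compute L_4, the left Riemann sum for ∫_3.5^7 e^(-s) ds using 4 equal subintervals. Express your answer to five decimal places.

0.04394

Δs = (7 − 3.5)/4 = 0.875.
Left endpoints: 3.5, 4.375, 5.25, 6.125.
f(3.5) ≈ 0.03020, f(4.375) ≈ 0.01259, f(5.25) ≈ 0.00525, f(6.125) ≈ 0.00219.
Sum = Δs · [f(3.5) + f(4.375) + f(5.25) + f(6.125)].
Sum ≈ 0.04394.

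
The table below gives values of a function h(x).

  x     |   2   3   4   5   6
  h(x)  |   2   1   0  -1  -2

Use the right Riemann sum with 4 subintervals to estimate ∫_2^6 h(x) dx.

Δx = 1.
Sum = 1·[1 + 0 + (-1) + (-2)] = -2.

-2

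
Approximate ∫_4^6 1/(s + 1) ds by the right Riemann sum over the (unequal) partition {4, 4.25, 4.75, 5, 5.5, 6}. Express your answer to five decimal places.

0.32459

Subinterval widths: 0.25, 0.5, 0.25, 0.5, 0.5.
Right endpoints: 4.25, 4.75, 5, 5.5, 6.
f(4.25) = 4/21, f(4.75) = 4/23, f(5) = 1/6, f(5.5) = 2/13, f(6) = 1/7.
Sum = Σ Δs_i · f(s_i).
Sum ≈ 0.32459.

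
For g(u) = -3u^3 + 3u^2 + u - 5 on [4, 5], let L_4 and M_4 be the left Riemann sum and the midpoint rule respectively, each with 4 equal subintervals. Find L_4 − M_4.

L_4 = -197.265625.
M_4 = -216.0546875.
L_4 − M_4 = 18.7890625.

18.7890625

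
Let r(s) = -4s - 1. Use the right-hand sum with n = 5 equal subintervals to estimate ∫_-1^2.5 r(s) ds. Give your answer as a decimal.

-18.9

Δs = (2.5 − (-1))/5 = 0.7.
Right endpoints: -0.3, 0.4, 1.1, 1.8, 2.5.
r(-0.3) = 0.2, r(0.4) = -2.6, r(1.1) = -5.4, r(1.8) = -8.2, r(2.5) = -11.
Sum = Δs · [r(-0.3) + r(0.4) + r(1.1) + r(1.8) + r(2.5)].
Sum = -18.9.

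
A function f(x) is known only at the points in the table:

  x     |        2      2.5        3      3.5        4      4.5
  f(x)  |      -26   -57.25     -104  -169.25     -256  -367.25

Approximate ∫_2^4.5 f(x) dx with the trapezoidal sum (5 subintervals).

Δx = 0.5.
T_5 = (0.5/2)·[(-26) + 2·(-57.25) + 2·(-104) + 2·(-169.25) + 2·(-256) + (-367.25)] = -391.5625.

-391.5625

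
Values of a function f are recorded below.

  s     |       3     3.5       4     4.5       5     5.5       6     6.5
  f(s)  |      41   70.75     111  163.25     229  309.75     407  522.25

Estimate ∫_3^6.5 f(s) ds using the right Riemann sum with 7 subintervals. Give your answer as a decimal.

906.5

Δs = 0.5.
Sum = 0.5·[70.75 + 111 + 163.25 + 229 + 309.75 + 407 + 522.25] = 906.5.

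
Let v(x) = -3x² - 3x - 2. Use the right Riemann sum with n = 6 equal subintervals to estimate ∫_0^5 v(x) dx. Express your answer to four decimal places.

-211.7361

Δx = (5 − 0)/6 = 5/6.
Right endpoints: 5/6, 5/3, 2.5, 10/3, 25/6, 5.
v(5/6) = -79/12, v(5/3) = -46/3, v(2.5) = -28.25, v(10/3) = -136/3, v(25/6) = -799/12, v(5) = -92.
Sum = Δx · [v(5/6) + v(5/3) + v(2.5) + ...].
Sum ≈ -211.7361.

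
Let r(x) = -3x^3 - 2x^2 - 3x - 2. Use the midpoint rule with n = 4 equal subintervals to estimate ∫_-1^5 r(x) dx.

-577.5

Δx = (5 − (-1))/4 = 1.5.
Midpoints: -0.25, 1.25, 2.75, 4.25.
r(-0.25) = -1.328125, r(1.25) = -14.734375, r(2.75) = -87.765625, r(4.25) = -281.171875.
Sum = Δx · [r(-0.25) + r(1.25) + r(2.75) + r(4.25)].
Sum = -577.5.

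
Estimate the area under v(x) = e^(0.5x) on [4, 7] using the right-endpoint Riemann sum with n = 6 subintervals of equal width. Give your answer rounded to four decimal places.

58.1521

Δx = (7 − 4)/6 = 0.5.
Right endpoints: 4.5, 5, 5.5, 6, 6.5, 7.
v(4.5) ≈ 9.4877, v(5) ≈ 12.1825, v(5.5) ≈ 15.6426, v(6) ≈ 20.0855, v(6.5) ≈ 25.7903, v(7) ≈ 33.1155.
Sum = Δx · [v(4.5) + v(5) + v(5.5) + ...].
Sum ≈ 58.1521.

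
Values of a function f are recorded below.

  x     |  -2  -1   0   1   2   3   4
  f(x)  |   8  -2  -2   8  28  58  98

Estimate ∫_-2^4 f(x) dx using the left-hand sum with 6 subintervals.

98

Δx = 1.
Sum = 1·[8 + (-2) + (-2) + 8 + 28 + 58] = 98.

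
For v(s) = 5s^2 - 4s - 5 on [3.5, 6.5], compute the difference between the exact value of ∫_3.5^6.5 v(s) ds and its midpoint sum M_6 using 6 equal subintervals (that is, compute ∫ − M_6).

0.3125

Exact integral: ∫_3.5^6.5 v(s) ds = 311.25.
M_6 = 310.9375.
Error = 311.25 − 310.9375 = 0.3125.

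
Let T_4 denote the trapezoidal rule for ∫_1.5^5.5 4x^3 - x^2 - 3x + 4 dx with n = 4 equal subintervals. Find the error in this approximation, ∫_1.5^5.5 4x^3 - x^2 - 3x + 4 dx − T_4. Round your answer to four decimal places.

Exact integral: ∫_1.5^5.5 f(x) dx ≈ 829.666667.
T_4 = 857.
Error ≈ 829.666667 − 857 ≈ -27.3333.

-27.3333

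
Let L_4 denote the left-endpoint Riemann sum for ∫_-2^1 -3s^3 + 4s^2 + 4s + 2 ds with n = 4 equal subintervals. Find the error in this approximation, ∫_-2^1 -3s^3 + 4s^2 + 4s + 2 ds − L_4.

Exact integral: ∫_-2^1 f(s) ds = 23.25.
L_4 = 35.765625.
Error = 23.25 − 35.765625 = -12.515625.

-12.515625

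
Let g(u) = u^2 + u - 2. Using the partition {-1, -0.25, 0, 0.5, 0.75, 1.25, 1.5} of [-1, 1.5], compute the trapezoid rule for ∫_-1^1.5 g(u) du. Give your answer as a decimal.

Subinterval widths: 0.75, 0.25, 0.5, 0.25, 0.5, 0.25.
g(-1) = -2, g(-0.25) = -2.1875, g(0) = -2, g(0.5) = -1.25, g(0.75) = -0.6875, g(1.25) = 0.8125, g(1.5) = 1.75.
On each subinterval the trapezoid contributes (Δu_i/2)·[g(u_{i-1}) + g(u_i)].
Sum = -2.796875.

-2.796875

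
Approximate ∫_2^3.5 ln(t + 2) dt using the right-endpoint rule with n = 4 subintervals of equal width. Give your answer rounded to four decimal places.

2.3898

Δt = (3.5 − 2)/4 = 0.375.
Right endpoints: 2.375, 2.75, 3.125, 3.5.
f(2.375) ≈ 1.4759, f(2.75) ≈ 1.5581, f(3.125) ≈ 1.6341, f(3.5) ≈ 1.7047.
Sum = Δt · [f(2.375) + f(2.75) + f(3.125) + f(3.5)].
Sum ≈ 2.3898.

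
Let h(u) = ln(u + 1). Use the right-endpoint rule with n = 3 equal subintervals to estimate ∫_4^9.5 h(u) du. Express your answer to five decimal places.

11.79323

Δu = (9.5 − 4)/3 = 11/6.
Right endpoints: 35/6, 23/3, 9.5.
h(35/6) ≈ 1.92181, h(23/3) ≈ 2.15948, h(9.5) ≈ 2.35138.
Sum = Δu · [h(35/6) + h(23/3) + h(9.5)].
Sum ≈ 11.79323.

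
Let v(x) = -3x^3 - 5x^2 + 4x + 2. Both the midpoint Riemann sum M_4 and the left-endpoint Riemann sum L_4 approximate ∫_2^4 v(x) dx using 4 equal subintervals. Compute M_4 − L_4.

M_4 = -244.
L_4 = -193.
M_4 − L_4 = -51.

-51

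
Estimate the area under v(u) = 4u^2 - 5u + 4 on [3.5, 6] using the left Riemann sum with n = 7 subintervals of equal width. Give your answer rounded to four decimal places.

Δu = (6 − 3.5)/7 = 5/14.
Left endpoints: 3.5, 27/7, 59/14, 32/7, 69/14, 37/7, 79/14.
v(3.5) = 35.5, v(27/7) = 2167/49, v(59/14) = 5289/98, v(32/7) = 3172/49, v(69/14) = 7499/98, v(37/7) = 4377/49, v(79/14) = 10109/98.
Sum = Δu · [v(3.5) + v(27/7) + v(59/14) + ...].
Sum ≈ 166.9388.

166.9388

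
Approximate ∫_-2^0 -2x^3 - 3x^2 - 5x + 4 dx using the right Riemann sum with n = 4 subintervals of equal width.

14.75

Δx = (0 − (-2))/4 = 0.5.
Right endpoints: -1.5, -1, -0.5, 0.
f(-1.5) = 11.5, f(-1) = 8, f(-0.5) = 6, f(0) = 4.
Sum = Δx · [f(-1.5) + f(-1) + f(-0.5) + f(0)].
Sum = 14.75.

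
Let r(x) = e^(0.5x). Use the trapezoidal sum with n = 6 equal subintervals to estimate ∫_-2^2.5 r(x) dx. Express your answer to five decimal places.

Δx = (2.5 − (-2))/6 = 0.75.
r(-2) ≈ 0.36788, r(-1.25) ≈ 0.53526, r(-0.5) ≈ 0.77880, r(0.25) ≈ 1.13315, r(1) ≈ 1.64872, r(1.75) ≈ 2.39888, r(2.5) ≈ 3.49034.
T_6 = (Δx/2)·[r(x_0) + 2r(x_1) + ... + 2r(x_{5}) + r(x_6)].
Sum ≈ 6.31794.

6.31794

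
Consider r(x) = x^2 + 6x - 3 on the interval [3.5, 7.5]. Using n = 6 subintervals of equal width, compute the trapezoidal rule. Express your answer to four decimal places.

246.6296

Δx = (7.5 − 3.5)/6 = 2/3.
r(3.5) = 30.25, r(25/6) = 1417/36, r(29/6) = 1777/36, r(5.5) = 60.25, r(37/6) = 2593/36, r(41/6) = 3049/36, r(7.5) = 98.25.
T_6 = (Δx/2)·[r(x_0) + 2r(x_1) + ... + 2r(x_{5}) + r(x_6)].
Sum ≈ 246.6296.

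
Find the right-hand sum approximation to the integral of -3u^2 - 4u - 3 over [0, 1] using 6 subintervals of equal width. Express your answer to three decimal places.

-6.597

Δu = (1 − 0)/6 = 1/6.
Right endpoints: 1/6, 1/3, 0.5, 2/3, 5/6, 1.
f(1/6) = -3.75, f(1/3) = -14/3, f(0.5) = -5.75, f(2/3) = -7, f(5/6) = -101/12, f(1) = -10.
Sum = Δu · [f(1/6) + f(1/3) + f(0.5) + ...].
Sum ≈ -6.597.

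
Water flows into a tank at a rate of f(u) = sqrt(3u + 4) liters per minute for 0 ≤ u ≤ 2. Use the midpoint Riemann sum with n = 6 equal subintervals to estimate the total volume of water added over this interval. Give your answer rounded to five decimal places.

5.25078

Δu = (2 − 0)/6 = 1/3.
Midpoints: 1/6, 0.5, 5/6, 7/6, 1.5, 11/6.
f(1/6) ≈ 2.12132, f(0.5) ≈ 2.34521, f(5/6) ≈ 2.54951, f(7/6) ≈ 2.73861, f(1.5) ≈ 2.91548, f(11/6) ≈ 3.08221.
Sum = Δu · [f(1/6) + f(0.5) + f(5/6) + ...].
Sum ≈ 5.25078.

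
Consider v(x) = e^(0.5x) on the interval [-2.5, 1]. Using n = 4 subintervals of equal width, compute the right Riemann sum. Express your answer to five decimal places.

Δx = (1 − (-2.5))/4 = 0.875.
Right endpoints: -1.625, -0.75, 0.125, 1.
v(-1.625) ≈ 0.44375, v(-0.75) ≈ 0.68729, v(0.125) ≈ 1.06449, v(1) ≈ 1.64872.
Sum = Δx · [v(-1.625) + v(-0.75) + v(0.125) + v(1)].
Sum ≈ 3.36372.

3.36372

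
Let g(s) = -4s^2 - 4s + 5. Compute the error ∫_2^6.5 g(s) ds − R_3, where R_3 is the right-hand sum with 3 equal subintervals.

135

Exact integral: ∫_2^6.5 g(s) ds = -409.5.
R_3 = -544.5.
Error = -409.5 − (-544.5) = 135.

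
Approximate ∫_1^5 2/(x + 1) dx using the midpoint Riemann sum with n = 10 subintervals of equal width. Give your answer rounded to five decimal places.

2.19428

Δx = (5 − 1)/10 = 0.4.
Midpoints: 1.2, 1.6, 2, 2.4, 2.8, 3.2, 3.6, 4, 4.4, 4.8.
f(1.2) = 10/11, f(1.6) = 10/13, f(2) = 2/3, f(2.4) = 10/17, f(2.8) = 10/19, f(3.2) = 10/21, f(3.6) = 10/23, f(4) = 0.4, f(4.4) = 10/27, f(4.8) = 10/29.
Sum = Δx · [f(1.2) + f(1.6) + f(2) + ...].
Sum ≈ 2.19428.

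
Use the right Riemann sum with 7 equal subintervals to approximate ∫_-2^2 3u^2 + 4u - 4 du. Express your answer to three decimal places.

5.224

Δu = (2 − (-2))/7 = 4/7.
Right endpoints: -10/7, -6/7, -2/7, 2/7, 6/7, 10/7, 2.
f(-10/7) = -176/49, f(-6/7) = -256/49, f(-2/7) = -240/49, f(2/7) = -128/49, f(6/7) = 80/49, f(10/7) = 384/49, f(2) = 16.
Sum = Δu · [f(-10/7) + f(-6/7) + f(-2/7) + ...].
Sum ≈ 5.224.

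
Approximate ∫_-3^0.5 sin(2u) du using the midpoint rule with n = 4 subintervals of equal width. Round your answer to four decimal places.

0.2393

Δu = (0.5 − (-3))/4 = 0.875.
Midpoints: -2.5625, -1.6875, -0.8125, 0.0625.
f(-2.5625) ≈ 0.9161, f(-1.6875) ≈ 0.2313, f(-0.8125) ≈ -0.9985, f(0.0625) ≈ 0.1247.
Sum = Δu · [f(-2.5625) + f(-1.6875) + f(-0.8125) + f(0.0625)].
Sum ≈ 0.2393.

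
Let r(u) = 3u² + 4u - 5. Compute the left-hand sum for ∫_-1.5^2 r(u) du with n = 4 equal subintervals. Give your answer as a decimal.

Δu = (2 − (-1.5))/4 = 0.875.
Left endpoints: -1.5, -0.625, 0.25, 1.125.
r(-1.5) = -4.25, r(-0.625) = -6.328125, r(0.25) = -3.8125, r(1.125) = 3.296875.
Sum = Δu · [r(-1.5) + r(-0.625) + r(0.25) + r(1.125)].
Sum = -9.70703125.

-9.70703125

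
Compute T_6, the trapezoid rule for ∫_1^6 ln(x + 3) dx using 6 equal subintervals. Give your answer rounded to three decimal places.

9.222

Δx = (6 − 1)/6 = 5/6.
f(1) ≈ 1.386, f(11/6) ≈ 1.576, f(8/3) ≈ 1.735, f(3.5) ≈ 1.872, f(13/3) ≈ 1.992, f(31/6) ≈ 2.100, f(6) ≈ 2.197.
T_6 = (Δx/2)·[f(x_0) + 2f(x_1) + ... + 2f(x_{5}) + f(x_6)].
Sum ≈ 9.222.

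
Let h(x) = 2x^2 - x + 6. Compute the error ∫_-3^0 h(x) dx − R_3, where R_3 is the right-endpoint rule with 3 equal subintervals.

9.5

Exact integral: ∫_-3^0 h(x) dx = 40.5.
R_3 = 31.
Error = 40.5 − 31 = 9.5.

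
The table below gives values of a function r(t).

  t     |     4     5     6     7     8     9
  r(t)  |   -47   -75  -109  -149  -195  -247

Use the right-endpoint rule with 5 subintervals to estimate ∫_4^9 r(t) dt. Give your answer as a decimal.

-775

Δt = 1.
Sum = 1·[(-75) + (-109) + (-149) + (-195) + (-247)] = -775.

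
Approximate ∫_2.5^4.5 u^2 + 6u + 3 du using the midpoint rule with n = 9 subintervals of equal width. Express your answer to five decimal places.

Δu = (4.5 − 2.5)/9 = 2/9.
Midpoints: 47/18, 17/6, 55/18, 59/18, 3.5, 67/18, 71/18, 25/6, 79/18.
f(47/18) = 8257/324, f(17/6) = 1009/36, f(55/18) = 9937/324, f(59/18) = 10825/324, f(3.5) = 36.25, f(67/18) = 12697/324, f(71/18) = 13681/324, f(25/6) = 1633/36, f(79/18) = 15745/324.
Sum = Δu · [f(47/18) + f(17/6) + f(55/18) + ...].
Sum ≈ 73.15844.

73.15844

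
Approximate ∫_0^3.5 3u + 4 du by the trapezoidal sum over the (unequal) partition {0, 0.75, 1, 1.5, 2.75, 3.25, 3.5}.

Subinterval widths: 0.75, 0.25, 0.5, 1.25, 0.5, 0.25.
f(0) = 4, f(0.75) = 6.25, f(1) = 7, f(1.5) = 8.5, f(2.75) = 12.25, f(3.25) = 13.75, f(3.5) = 14.5.
On each subinterval the trapezoid contributes (Δu_i/2)·[f(u_{i-1}) + f(u_i)].
Sum = 32.375.

32.375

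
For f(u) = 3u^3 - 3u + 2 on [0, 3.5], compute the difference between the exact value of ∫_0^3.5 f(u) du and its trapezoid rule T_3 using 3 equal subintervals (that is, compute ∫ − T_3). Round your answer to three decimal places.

Exact integral: ∫_0^3.5 f(u) du = 101.171875.
T_3 ≈ 113.67708.
Error ≈ 101.171875 − 113.67708 ≈ -12.505.

-12.505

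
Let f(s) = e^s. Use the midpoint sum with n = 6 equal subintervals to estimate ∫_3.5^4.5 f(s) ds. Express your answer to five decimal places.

Δs = (4.5 − 3.5)/6 = 1/6.
Midpoints: 43/12, 3.75, 47/12, 49/12, 4.25, 53/12.
f(43/12) ≈ 35.99332, f(3.75) ≈ 42.52108, f(47/12) ≈ 50.23272, f(49/12) ≈ 59.34295, f(4.25) ≈ 70.10541, f(53/12) ≈ 82.81976.
Sum = Δs · [f(43/12) + f(3.75) + f(47/12) + ...].
Sum ≈ 56.83587.

56.83587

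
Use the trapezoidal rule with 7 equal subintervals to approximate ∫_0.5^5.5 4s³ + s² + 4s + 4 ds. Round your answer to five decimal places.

1066.14796

Δs = (5.5 − 0.5)/7 = 5/7.
f(0.5) = 6.75, f(17/14) = 24001/1372, f(27/14) = 60541/1372, f(37/14) = 130881/1372, f(47/14) = 247021/1372, f(57/14) = 420961/1372, f(67/14) = 664701/1372, f(5.5) = 721.75.
T_7 = (Δs/2)·[f(s_0) + 2f(s_1) + ... + 2f(s_{6}) + f(s_7)].
Sum ≈ 1066.14796.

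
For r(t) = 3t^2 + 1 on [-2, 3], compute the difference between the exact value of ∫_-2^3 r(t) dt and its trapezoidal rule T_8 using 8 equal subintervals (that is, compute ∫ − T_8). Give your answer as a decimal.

-0.9765625

Exact integral: ∫_-2^3 r(t) dt = 40.
T_8 = 40.9765625.
Error = 40 − 40.9765625 = -0.9765625.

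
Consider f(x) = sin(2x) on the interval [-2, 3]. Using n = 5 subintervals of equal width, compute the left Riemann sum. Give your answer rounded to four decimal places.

Δx = (3 − (-2))/5 = 1.
Left endpoints: -2, -1, 0, 1, 2.
f(-2) ≈ 0.7568, f(-1) ≈ -0.9093, f(0) ≈ 0.0000, f(1) ≈ 0.9093, f(2) ≈ -0.7568.
Sum = Δx · [f(-2) + f(-1) + f(0) + f(1) + f(2)].
Sum ≈ 0.0000.

0.0000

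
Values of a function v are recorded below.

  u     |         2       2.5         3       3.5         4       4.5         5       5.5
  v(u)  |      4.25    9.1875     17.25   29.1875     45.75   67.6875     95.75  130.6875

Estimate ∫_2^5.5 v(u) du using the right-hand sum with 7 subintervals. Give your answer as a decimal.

Δu = 0.5.
Sum = 0.5·[9.1875 + 17.25 + 29.1875 + 45.75 + 67.6875 + 95.75 + 130.6875] = 197.75.

197.75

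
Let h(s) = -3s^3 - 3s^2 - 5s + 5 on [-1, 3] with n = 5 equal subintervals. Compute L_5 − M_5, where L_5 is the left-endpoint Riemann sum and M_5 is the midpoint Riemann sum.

43.52

L_5 = -41.92.
M_5 = -85.44.
L_5 − M_5 = 43.52.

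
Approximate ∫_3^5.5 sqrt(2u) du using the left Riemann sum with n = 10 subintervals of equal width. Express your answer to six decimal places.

7.153030

Δu = (5.5 − 3)/10 = 0.25.
Left endpoints: 3, 3.25, 3.5, 3.75, 4, 4.25, 4.5, 4.75, 5, 5.25.
f(3) ≈ 2.449490, f(3.25) ≈ 2.549510, f(3.5) ≈ 2.645751, f(3.75) ≈ 2.738613, f(4) ≈ 2.828427, f(4.25) ≈ 2.915476, f(4.5) ≈ 3.000000, f(4.75) ≈ 3.082207, f(5) ≈ 3.162278, f(5.25) ≈ 3.240370.
Sum = Δu · [f(3) + f(3.25) + f(3.5) + ...].
Sum ≈ 7.153030.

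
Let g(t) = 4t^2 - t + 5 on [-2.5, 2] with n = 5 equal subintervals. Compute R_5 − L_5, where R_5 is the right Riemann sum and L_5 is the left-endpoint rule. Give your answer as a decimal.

-12.15

R_5 = 51.48.
L_5 = 63.63.
R_5 − L_5 = -12.15.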